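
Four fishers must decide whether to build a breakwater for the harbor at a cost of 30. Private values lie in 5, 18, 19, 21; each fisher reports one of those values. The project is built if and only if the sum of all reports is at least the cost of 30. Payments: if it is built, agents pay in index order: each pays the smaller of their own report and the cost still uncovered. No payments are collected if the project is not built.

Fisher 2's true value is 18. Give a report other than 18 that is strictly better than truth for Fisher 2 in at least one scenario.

Suppose Fisher 1 reports 5, Fisher 3 reports 5 and Fisher 4 reports 18.
Report 18: project built, pays 18, utility 18 - 18 = 0.
Report 5: project built, pays 5, utility 18 - 5 = 13.
So reporting 5 beats truth here (13 > 0).

5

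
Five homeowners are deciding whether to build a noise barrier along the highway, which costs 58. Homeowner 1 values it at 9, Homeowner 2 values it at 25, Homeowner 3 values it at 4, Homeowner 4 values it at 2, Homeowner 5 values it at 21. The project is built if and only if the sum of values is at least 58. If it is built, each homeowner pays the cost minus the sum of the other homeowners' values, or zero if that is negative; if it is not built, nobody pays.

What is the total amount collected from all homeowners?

47

Total value 61 ≥ cost 58, so it is built.
Homeowner 1: others sum to 52; max(0, 58 - 52) = 6.
Homeowner 2: others sum to 36; max(0, 58 - 36) = 22.
Homeowner 3: others sum to 57; max(0, 58 - 57) = 1.
Homeowner 4: others sum to 59; max(0, 58 - 59) = 0.
Homeowner 5: others sum to 40; max(0, 58 - 40) = 18.
Total collected = 6 + 22 + 1 + 0 + 18 = 47.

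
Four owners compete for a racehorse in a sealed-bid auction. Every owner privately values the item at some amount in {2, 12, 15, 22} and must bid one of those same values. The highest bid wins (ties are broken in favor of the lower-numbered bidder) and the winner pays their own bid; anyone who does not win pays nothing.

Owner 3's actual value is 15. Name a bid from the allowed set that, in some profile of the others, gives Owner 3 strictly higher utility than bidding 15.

12

Suppose Owner 1 bids 2, Owner 2 bids 2 and Owner 4 bids 2.
Bid 15: wins, pays 15, utility 15 - 15 = 0.
Bid 12: wins, pays 12, utility 15 - 12 = 3.
So bidding 12 beats truth here (3 > 0).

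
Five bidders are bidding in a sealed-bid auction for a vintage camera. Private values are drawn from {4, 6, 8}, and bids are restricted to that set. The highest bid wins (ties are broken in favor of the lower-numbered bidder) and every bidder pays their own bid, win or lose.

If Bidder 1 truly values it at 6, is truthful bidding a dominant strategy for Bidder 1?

No

Consider the case where Bidder 2 bids 4, Bidder 3 bids 4, Bidder 4 bids 4 and Bidder 5 bids 4.
Truthful bid 6: wins, pays 6, utility 6 - 6 = 0.
Bid 4 instead: wins, pays 4, utility 6 - 4 = 2.
Since 2 > 0, bidding 4 is strictly better here, so truthful bidding is not dominant.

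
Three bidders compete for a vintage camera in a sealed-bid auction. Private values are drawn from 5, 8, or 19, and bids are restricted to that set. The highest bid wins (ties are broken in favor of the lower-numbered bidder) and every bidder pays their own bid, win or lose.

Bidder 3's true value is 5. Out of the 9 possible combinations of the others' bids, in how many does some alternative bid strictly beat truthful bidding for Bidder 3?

Others bid (5, 5): truth gives -5; bid 8 gives -3 > -5. Violating.
Others bid (5, 8): truth gives -5; no alternative beats it.
Others bid (5, 19): truth gives -5; no alternative beats it.
(Checking all 9 profiles: 1 has a profitable deviation, 8 do not.)

1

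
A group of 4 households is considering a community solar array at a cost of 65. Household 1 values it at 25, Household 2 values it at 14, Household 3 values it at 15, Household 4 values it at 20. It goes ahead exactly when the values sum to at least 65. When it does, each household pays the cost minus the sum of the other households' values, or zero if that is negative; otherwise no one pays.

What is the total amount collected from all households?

38

Total value 74 ≥ cost 65, so it is built.
Household 1: others sum to 49; max(0, 65 - 49) = 16.
Household 2: others sum to 60; max(0, 65 - 60) = 5.
Household 3: others sum to 59; max(0, 65 - 59) = 6.
Household 4: others sum to 54; max(0, 65 - 54) = 11.
Total collected = 16 + 5 + 6 + 11 = 38.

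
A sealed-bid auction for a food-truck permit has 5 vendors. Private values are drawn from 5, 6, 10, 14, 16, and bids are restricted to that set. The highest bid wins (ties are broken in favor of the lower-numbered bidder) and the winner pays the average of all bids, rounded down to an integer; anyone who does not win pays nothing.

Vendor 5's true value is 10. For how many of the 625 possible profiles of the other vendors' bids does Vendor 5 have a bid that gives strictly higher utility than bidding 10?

Others bid (5, 5, 5, 5): truth gives 4; bid 6 gives 5 > 4. Violating.
Others bid (5, 5, 5, 10): truth gives 0; bid 14 gives 3 > 0. Violating.
Others bid (5, 5, 5, 14): truth gives 0; bid 16 gives 1 > 0. Violating.
Others bid (5, 5, 6, 10): truth gives 0; bid 14 gives 2 > 0. Violating.
Others bid (5, 5, 5, 6): truth gives 4; no alternative beats it.
Others bid (5, 5, 5, 16): truth gives 0; no alternative beats it.
(Checking all 625 profiles: 93 have a profitable deviation, 532 do not.)

93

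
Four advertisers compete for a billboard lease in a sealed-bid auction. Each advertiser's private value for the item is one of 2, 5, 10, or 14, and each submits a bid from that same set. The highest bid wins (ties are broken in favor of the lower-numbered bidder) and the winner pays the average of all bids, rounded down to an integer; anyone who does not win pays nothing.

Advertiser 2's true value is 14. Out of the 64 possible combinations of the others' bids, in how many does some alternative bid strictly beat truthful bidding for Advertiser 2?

18

Others bid (2, 2, 2): truth gives 9; bid 5 gives 12 > 9. Violating.
Others bid (2, 2, 5): truth gives 9; bid 5 gives 11 > 9. Violating.
Others bid (2, 2, 10): truth gives 7; bid 10 gives 8 > 7. Violating.
Others bid (2, 5, 2): truth gives 9; bid 5 gives 11 > 9. Violating.
Others bid (2, 2, 14): truth gives 6; no alternative beats it.
Others bid (2, 5, 14): truth gives 6; no alternative beats it.
(Checking all 64 profiles: 18 have a profitable deviation, 46 do not.)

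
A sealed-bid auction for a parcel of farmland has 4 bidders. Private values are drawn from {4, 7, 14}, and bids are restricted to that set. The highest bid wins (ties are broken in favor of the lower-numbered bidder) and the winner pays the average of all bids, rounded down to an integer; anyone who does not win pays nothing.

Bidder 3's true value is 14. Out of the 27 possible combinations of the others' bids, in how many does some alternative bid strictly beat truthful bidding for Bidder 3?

2

Others bid (4, 4, 4): truth gives 8; bid 7 gives 10 > 8. Violating.
Others bid (4, 4, 7): truth gives 7; bid 7 gives 9 > 7. Violating.
Others bid (4, 4, 14): truth gives 5; no alternative beats it.
Others bid (4, 7, 4): truth gives 7; no alternative beats it.
(Checking all 27 profiles: 2 have a profitable deviation, 25 do not.)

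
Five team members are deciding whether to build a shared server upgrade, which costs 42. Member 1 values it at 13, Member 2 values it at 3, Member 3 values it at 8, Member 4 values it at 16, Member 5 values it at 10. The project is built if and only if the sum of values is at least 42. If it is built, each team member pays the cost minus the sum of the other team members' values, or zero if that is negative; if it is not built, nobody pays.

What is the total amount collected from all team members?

Total value 50 ≥ cost 42, so it is built.
Member 1: others sum to 37; max(0, 42 - 37) = 5.
Member 2: others sum to 47; max(0, 42 - 47) = 0.
Member 3: others sum to 42; max(0, 42 - 42) = 0.
Member 4: others sum to 34; max(0, 42 - 34) = 8.
Member 5: others sum to 40; max(0, 42 - 40) = 2.
Total collected = 5 + 0 + 0 + 8 + 2 = 15.

15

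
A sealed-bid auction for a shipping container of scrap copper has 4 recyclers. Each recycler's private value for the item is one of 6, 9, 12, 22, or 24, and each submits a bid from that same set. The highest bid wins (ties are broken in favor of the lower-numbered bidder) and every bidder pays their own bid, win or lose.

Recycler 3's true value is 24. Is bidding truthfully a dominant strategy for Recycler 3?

No

Consider the case where Recycler 1 bids 6, Recycler 2 bids 6 and Recycler 4 bids 6.
Truthful bid 24: wins, pays 24, utility 24 - 24 = 0.
Bid 9 instead: wins, pays 9, utility 24 - 9 = 15.
Since 15 > 0, bidding 9 is strictly better here, so truthful bidding is not dominant.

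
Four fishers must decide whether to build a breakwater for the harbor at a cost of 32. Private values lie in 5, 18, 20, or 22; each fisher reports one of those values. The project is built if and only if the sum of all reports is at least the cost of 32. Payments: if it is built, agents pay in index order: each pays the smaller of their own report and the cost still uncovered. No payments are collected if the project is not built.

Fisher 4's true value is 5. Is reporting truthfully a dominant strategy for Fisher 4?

Yes

Check each profile of the others' reports and compare truth against every alternative report.
Others report (5, 5, 5): truth gives 0, best alternative gives -12.
Others report (5, 5, 22): truth gives 5, best alternative gives 5.
Others report (5, 18, 18): truth gives 5, best alternative gives 5.
Others report (5, 18, 20): truth gives 5, best alternative gives 5.
Others report (5, 18, 22): truth gives 5, best alternative gives 5.
Others report (5, 20, 18): truth gives 5, best alternative gives 5.
(Remaining 58 profiles checked similarly; truth is weakly best in each.)
In every case the truthful report is at least as good as any alternative, so it is a dominant strategy.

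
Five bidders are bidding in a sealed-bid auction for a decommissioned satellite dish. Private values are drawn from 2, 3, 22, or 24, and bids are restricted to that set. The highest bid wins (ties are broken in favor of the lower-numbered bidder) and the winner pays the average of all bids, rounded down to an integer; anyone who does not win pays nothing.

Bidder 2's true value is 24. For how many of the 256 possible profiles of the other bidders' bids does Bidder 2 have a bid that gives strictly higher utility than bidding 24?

15

Others bid (2, 2, 2, 2): truth gives 18; bid 3 gives 22 > 18. Violating.
Others bid (2, 2, 2, 3): truth gives 18; bid 3 gives 22 > 18. Violating.
Others bid (2, 2, 3, 2): truth gives 18; bid 3 gives 22 > 18. Violating.
Others bid (2, 2, 3, 3): truth gives 18; bid 3 gives 22 > 18. Violating.
Others bid (2, 2, 2, 22): truth gives 14; no alternative beats it.
Others bid (2, 2, 2, 24): truth gives 14; no alternative beats it.
(Checking all 256 profiles: 15 have a profitable deviation, 241 do not.)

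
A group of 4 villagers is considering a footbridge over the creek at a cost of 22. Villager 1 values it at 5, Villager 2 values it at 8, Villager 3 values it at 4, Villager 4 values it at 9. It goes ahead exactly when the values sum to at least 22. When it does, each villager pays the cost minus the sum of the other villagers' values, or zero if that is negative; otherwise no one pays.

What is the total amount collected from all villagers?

10

Total value 26 ≥ cost 22, so it is built.
Villager 1: others sum to 21; max(0, 22 - 21) = 1.
Villager 2: others sum to 18; max(0, 22 - 18) = 4.
Villager 3: others sum to 22; max(0, 22 - 22) = 0.
Villager 4: others sum to 17; max(0, 22 - 17) = 5.
Total collected = 1 + 4 + 0 + 5 = 10.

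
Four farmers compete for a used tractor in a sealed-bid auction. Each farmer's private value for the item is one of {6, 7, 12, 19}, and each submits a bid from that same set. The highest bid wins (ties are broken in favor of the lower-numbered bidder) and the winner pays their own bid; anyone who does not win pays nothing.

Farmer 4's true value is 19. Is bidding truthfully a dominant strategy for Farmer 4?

No

Consider the case where Farmer 1 bids 6, Farmer 2 bids 6 and Farmer 3 bids 6.
Truthful bid 19: wins, pays 19, utility 19 - 19 = 0.
Bid 7 instead: wins, pays 7, utility 19 - 7 = 12.
Since 12 > 0, bidding 7 is strictly better here, so truthful bidding is not dominant.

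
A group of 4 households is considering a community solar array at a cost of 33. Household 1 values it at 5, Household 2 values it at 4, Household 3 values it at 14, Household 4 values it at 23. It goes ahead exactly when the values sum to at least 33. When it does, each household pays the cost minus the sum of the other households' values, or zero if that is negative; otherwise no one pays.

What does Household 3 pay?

1

Total value 46 ≥ cost 33, so the project is built.
The other households' values sum to 32.
Cost minus that sum is 33 - 32 = 1.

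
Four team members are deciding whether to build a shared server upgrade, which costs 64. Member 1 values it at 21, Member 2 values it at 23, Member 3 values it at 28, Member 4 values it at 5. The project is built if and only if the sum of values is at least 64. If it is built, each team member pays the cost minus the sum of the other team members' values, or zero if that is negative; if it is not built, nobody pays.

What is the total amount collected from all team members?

Total value 77 ≥ cost 64, so it is built.
Member 1: others sum to 56; max(0, 64 - 56) = 8.
Member 2: others sum to 54; max(0, 64 - 54) = 10.
Member 3: others sum to 49; max(0, 64 - 49) = 15.
Member 4: others sum to 72; max(0, 64 - 72) = 0.
Total collected = 8 + 10 + 15 + 0 = 33.

33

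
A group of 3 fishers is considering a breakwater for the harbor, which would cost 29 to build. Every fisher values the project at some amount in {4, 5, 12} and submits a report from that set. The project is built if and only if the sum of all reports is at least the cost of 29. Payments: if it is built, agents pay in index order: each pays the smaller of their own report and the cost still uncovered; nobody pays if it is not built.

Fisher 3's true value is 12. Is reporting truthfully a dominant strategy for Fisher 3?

Yes

Check each profile of the others' reports and compare truth against every alternative report.
Others report (12, 12): truth gives 7, best alternative gives 7.
Others report (4, 4): truth gives 0, best alternative gives 0.
Others report (4, 5): truth gives 0, best alternative gives 0.
Others report (4, 12): truth gives 0, best alternative gives 0.
Others report (5, 4): truth gives 0, best alternative gives 0.
Others report (5, 5): truth gives 0, best alternative gives 0.
(Remaining 3 profiles checked similarly; truth is weakly best in each.)
In every case the truthful report is at least as good as any alternative, so it is a dominant strategy.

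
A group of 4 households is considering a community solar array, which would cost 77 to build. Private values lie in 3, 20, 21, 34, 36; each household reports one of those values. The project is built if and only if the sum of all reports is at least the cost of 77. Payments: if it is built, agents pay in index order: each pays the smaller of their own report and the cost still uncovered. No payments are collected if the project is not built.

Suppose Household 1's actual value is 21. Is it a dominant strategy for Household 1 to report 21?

Consider the case where Household 2 reports 3, Household 3 reports 20 and Household 4 reports 34.
Truthful report 21: project built, pays 21, utility 21 - 21 = 0.
Report 20 instead: project built, pays 20, utility 21 - 20 = 1.
Since 1 > 0, reporting 20 is strictly better here, so truthful reporting is not dominant.

No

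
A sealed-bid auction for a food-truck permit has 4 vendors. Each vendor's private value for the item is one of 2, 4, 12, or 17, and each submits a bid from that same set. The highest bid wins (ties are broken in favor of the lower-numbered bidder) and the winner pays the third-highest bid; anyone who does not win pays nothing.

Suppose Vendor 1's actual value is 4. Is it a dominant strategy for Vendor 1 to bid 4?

Consider the case where Vendor 2 bids 2, Vendor 3 bids 2 and Vendor 4 bids 12.
Truthful bid 4: loses, pays 0, utility 0.
Bid 12 instead: wins, pays 2, utility 4 - 2 = 2.
Since 2 > 0, bidding 12 is strictly better here, so truthful bidding is not dominant.

No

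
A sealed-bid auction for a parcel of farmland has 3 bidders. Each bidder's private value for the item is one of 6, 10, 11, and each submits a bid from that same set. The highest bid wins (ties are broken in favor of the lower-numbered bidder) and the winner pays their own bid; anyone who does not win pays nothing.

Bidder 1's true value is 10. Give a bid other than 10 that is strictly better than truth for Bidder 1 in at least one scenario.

6

Suppose Bidder 2 bids 6 and Bidder 3 bids 6.
Bid 10: wins, pays 10, utility 10 - 10 = 0.
Bid 6: wins, pays 6, utility 10 - 6 = 4.
So bidding 6 beats truth here (4 > 0).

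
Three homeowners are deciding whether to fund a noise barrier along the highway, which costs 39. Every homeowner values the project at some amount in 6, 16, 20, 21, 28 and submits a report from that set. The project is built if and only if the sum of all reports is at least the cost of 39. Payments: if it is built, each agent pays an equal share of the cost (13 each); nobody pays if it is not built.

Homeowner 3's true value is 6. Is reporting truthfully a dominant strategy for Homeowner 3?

Check each profile of the others' reports and compare truth against every alternative report.
Others report (6, 20): truth gives 0, best alternative gives -7.
Others report (6, 21): truth gives 0, best alternative gives -7.
Others report (16, 16): truth gives 0, best alternative gives -7.
Others report (20, 6): truth gives 0, best alternative gives -7.
Others report (21, 6): truth gives 0, best alternative gives -7.
Others report (6, 28): truth gives -7, best alternative gives -7.
(Remaining 19 profiles checked similarly; truth is weakly best in each.)
In every case the truthful report is at least as good as any alternative, so it is a dominant strategy.

Yes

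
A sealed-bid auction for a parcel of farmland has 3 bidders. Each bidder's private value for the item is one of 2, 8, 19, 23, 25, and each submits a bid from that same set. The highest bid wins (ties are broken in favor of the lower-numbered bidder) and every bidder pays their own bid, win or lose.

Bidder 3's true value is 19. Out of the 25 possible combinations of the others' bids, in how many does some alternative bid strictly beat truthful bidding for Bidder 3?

Others bid (2, 2): truth gives 0; bid 8 gives 11 > 0. Violating.
Others bid (2, 19): truth gives -19; bid 2 gives -2 > -19. Violating.
Others bid (2, 23): truth gives -19; bid 2 gives -2 > -19. Violating.
Others bid (2, 25): truth gives -19; bid 2 gives -2 > -19. Violating.
Others bid (2, 8): truth gives 0; no alternative beats it.
Others bid (8, 2): truth gives 0; no alternative beats it.
(Checking all 25 profiles: 22 have a profitable deviation, 3 do not.)

22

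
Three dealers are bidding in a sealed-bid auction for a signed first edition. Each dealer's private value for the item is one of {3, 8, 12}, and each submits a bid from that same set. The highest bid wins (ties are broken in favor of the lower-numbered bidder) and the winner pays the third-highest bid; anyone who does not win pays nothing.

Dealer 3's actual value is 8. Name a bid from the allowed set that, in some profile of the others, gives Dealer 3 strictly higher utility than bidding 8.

Suppose Dealer 1 bids 3 and Dealer 2 bids 8.
Bid 8: loses, pays 0, utility 0.
Bid 12: wins, pays 3, utility 8 - 3 = 5.
So bidding 12 beats truth here (5 > 0).

12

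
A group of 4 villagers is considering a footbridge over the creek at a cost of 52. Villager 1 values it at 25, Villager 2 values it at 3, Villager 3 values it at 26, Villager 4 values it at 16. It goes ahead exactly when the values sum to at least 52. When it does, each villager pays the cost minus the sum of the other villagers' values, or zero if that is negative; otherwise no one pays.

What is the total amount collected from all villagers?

15

Total value 70 ≥ cost 52, so it is built.
Villager 1: others sum to 45; max(0, 52 - 45) = 7.
Villager 2: others sum to 67; max(0, 52 - 67) = 0.
Villager 3: others sum to 44; max(0, 52 - 44) = 8.
Villager 4: others sum to 54; max(0, 52 - 54) = 0.
Total collected = 7 + 0 + 8 + 0 = 15.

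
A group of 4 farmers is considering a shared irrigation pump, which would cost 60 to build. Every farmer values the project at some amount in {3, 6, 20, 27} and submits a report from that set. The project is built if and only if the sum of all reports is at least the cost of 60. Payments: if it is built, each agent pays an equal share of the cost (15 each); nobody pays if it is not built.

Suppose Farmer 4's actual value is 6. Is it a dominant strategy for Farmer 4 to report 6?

Check each profile of the others' reports and compare truth against every alternative report.
Others report (3, 27, 27): truth gives -9, best alternative gives -9.
Others report (6, 27, 27): truth gives -9, best alternative gives -9.
Others report (20, 20, 20): truth gives -9, best alternative gives -9.
Others report (20, 20, 27): truth gives -9, best alternative gives -9.
Others report (20, 27, 20): truth gives -9, best alternative gives -9.
Others report (20, 27, 27): truth gives -9, best alternative gives -9.
(Remaining 58 profiles checked similarly; truth is weakly best in each.)
In every case the truthful report is at least as good as any alternative, so it is a dominant strategy.

Yes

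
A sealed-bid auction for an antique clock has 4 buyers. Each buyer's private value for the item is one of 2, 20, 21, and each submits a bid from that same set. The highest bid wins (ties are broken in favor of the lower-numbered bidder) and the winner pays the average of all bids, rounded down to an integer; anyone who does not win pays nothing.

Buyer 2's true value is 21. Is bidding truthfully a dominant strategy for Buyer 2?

Check each profile of the others' bids and compare truth against every alternative bid.
Others bid (2, 2, 21): truth gives 10, best alternative gives 0.
Others bid (2, 21, 2): truth gives 10, best alternative gives 0.
Others bid (20, 2, 2): truth gives 10, best alternative gives 0.
Others bid (20, 2, 20): truth gives 6, best alternative gives 0.
Others bid (20, 20, 2): truth gives 6, best alternative gives 0.
Others bid (2, 20, 21): truth gives 5, best alternative gives 0.
(Remaining 21 profiles checked similarly; truth is weakly best in each.)
In every case the truthful bid is at least as good as any alternative, so it is a dominant strategy.

Yes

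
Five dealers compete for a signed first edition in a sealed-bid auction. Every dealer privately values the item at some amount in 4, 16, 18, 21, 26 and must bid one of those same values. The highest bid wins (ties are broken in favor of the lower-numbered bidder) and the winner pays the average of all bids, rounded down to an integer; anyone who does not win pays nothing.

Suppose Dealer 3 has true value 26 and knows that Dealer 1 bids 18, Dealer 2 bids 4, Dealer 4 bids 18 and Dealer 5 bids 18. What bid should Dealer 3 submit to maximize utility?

21

Bid 4: loses, pays 0, utility 0.
Bid 16: loses, pays 0, utility 0.
Bid 18: loses, pays 0, utility 0.
Bid 21: wins, pays 15, utility 26 - 15 = 11.
Bid 26: wins, pays 16, utility 26 - 16 = 10.
The best choice is 21 with utility 11.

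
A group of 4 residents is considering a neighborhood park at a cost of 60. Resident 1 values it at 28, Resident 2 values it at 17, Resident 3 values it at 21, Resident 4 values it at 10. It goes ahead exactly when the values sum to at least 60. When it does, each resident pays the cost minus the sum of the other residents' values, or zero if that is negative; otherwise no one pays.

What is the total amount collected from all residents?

18

Total value 76 ≥ cost 60, so it is built.
Resident 1: others sum to 48; max(0, 60 - 48) = 12.
Resident 2: others sum to 59; max(0, 60 - 59) = 1.
Resident 3: others sum to 55; max(0, 60 - 55) = 5.
Resident 4: others sum to 66; max(0, 60 - 66) = 0.
Total collected = 12 + 1 + 5 + 0 = 18.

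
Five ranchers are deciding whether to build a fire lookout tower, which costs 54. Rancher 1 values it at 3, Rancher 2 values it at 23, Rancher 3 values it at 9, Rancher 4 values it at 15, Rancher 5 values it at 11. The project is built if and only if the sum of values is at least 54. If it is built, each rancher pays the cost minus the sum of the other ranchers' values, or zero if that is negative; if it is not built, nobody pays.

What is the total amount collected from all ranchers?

30

Total value 61 ≥ cost 54, so it is built.
Rancher 1: others sum to 58; max(0, 54 - 58) = 0.
Rancher 2: others sum to 38; max(0, 54 - 38) = 16.
Rancher 3: others sum to 52; max(0, 54 - 52) = 2.
Rancher 4: others sum to 46; max(0, 54 - 46) = 8.
Rancher 5: others sum to 50; max(0, 54 - 50) = 4.
Total collected = 0 + 16 + 2 + 8 + 4 = 30.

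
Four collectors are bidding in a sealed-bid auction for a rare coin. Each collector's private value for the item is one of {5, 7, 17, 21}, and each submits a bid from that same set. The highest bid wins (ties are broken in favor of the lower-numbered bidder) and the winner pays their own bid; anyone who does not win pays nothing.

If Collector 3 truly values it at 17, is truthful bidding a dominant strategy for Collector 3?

Consider the case where Collector 1 bids 5, Collector 2 bids 5 and Collector 4 bids 5.
Truthful bid 17: wins, pays 17, utility 17 - 17 = 0.
Bid 7 instead: wins, pays 7, utility 17 - 7 = 10.
Since 10 > 0, bidding 7 is strictly better here, so truthful bidding is not dominant.

No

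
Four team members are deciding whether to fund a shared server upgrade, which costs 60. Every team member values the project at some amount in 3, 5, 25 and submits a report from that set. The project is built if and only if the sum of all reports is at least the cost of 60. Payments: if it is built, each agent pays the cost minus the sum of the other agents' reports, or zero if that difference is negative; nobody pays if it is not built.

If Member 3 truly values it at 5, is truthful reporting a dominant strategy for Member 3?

Check each profile of the others' reports and compare truth against every alternative report.
Others report (25, 25, 25): truth gives 5, best alternative gives 5.
Others report (3, 3, 3): truth gives 0, best alternative gives 0.
Others report (3, 3, 5): truth gives 0, best alternative gives 0.
Others report (3, 3, 25): truth gives 0, best alternative gives 0.
Others report (3, 5, 3): truth gives 0, best alternative gives 0.
Others report (3, 5, 5): truth gives 0, best alternative gives 0.
(Remaining 21 profiles checked similarly; truth is weakly best in each.)
In every case the truthful report is at least as good as any alternative, so it is a dominant strategy.

Yes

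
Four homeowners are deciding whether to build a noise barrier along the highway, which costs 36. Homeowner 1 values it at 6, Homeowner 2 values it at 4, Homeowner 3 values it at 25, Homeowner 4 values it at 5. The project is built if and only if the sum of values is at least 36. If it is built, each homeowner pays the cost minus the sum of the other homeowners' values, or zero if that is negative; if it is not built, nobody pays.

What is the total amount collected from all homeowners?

24

Total value 40 ≥ cost 36, so it is built.
Homeowner 1: others sum to 34; max(0, 36 - 34) = 2.
Homeowner 2: others sum to 36; max(0, 36 - 36) = 0.
Homeowner 3: others sum to 15; max(0, 36 - 15) = 21.
Homeowner 4: others sum to 35; max(0, 36 - 35) = 1.
Total collected = 2 + 0 + 21 + 1 = 24.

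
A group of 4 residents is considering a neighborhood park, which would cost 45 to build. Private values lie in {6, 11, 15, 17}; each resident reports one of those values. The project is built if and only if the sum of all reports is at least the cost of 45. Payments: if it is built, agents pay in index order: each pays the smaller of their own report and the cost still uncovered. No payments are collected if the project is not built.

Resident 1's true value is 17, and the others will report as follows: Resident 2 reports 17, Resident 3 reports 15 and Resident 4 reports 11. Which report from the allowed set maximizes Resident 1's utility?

6

Report 6: project built, pays 6, utility 17 - 6 = 11.
Report 11: project built, pays 11, utility 17 - 11 = 6.
Report 15: project built, pays 15, utility 17 - 15 = 2.
Report 17: project built, pays 17, utility 17 - 17 = 0.
The best choice is 6 with utility 11.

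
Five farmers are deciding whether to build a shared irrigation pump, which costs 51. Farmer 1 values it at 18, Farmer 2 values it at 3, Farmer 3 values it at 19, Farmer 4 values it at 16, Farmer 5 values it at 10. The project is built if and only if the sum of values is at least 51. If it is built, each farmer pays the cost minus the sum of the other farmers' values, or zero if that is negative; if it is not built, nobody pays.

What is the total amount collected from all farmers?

8

Total value 66 ≥ cost 51, so it is built.
Farmer 1: others sum to 48; max(0, 51 - 48) = 3.
Farmer 2: others sum to 63; max(0, 51 - 63) = 0.
Farmer 3: others sum to 47; max(0, 51 - 47) = 4.
Farmer 4: others sum to 50; max(0, 51 - 50) = 1.
Farmer 5: others sum to 56; max(0, 51 - 56) = 0.
Total collected = 3 + 0 + 4 + 1 + 0 = 8.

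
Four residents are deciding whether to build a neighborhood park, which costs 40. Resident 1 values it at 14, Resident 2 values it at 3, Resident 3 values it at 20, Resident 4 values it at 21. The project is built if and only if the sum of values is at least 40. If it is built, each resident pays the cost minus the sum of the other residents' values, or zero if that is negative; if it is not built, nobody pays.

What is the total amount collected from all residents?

5

Total value 58 ≥ cost 40, so it is built.
Resident 1: others sum to 44; max(0, 40 - 44) = 0.
Resident 2: others sum to 55; max(0, 40 - 55) = 0.
Resident 3: others sum to 38; max(0, 40 - 38) = 2.
Resident 4: others sum to 37; max(0, 40 - 37) = 3.
Total collected = 0 + 0 + 2 + 3 = 5.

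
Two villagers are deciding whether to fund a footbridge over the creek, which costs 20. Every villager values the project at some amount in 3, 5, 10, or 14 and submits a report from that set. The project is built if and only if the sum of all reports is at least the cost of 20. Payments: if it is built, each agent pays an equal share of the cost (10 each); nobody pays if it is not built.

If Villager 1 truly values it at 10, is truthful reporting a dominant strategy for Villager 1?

Yes

Check each profile of the others' reports and compare truth against every alternative report.
Others report (3): truth gives 0, best alternative gives 0.
Others report (5): truth gives 0, best alternative gives 0.
Others report (10): truth gives 0, best alternative gives 0.
Others report (14): truth gives 0, best alternative gives 0.
In every case the truthful report is at least as good as any alternative, so it is a dominant strategy.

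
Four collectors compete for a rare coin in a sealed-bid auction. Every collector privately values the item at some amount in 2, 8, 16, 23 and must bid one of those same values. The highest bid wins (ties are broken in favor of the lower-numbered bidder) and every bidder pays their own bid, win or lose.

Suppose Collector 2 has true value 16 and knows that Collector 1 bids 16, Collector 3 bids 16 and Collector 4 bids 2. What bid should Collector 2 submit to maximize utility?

2

Bid 2: loses but pays 2, utility -2.
Bid 8: loses but pays 8, utility -8.
Bid 16: loses but pays 16, utility -16.
Bid 23: wins, pays 23, utility 16 - 23 = -7.
The best choice is 2 with utility -2.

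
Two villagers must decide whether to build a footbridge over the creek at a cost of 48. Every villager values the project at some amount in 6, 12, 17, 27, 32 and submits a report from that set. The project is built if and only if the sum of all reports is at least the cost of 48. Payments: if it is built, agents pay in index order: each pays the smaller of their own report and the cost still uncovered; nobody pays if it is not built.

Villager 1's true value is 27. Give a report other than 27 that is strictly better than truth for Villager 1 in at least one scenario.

17

Suppose Villager 2 reports 32.
Report 27: project built, pays 27, utility 27 - 27 = 0.
Report 17: project built, pays 17, utility 27 - 17 = 10.
So reporting 17 beats truth here (10 > 0).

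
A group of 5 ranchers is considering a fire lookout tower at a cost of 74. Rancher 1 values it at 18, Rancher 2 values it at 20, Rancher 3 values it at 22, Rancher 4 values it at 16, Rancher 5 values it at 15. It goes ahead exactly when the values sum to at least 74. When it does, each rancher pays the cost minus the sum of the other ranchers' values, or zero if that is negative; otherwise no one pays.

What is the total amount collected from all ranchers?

Total value 91 ≥ cost 74, so it is built.
Rancher 1: others sum to 73; max(0, 74 - 73) = 1.
Rancher 2: others sum to 71; max(0, 74 - 71) = 3.
Rancher 3: others sum to 69; max(0, 74 - 69) = 5.
Rancher 4: others sum to 75; max(0, 74 - 75) = 0.
Rancher 5: others sum to 76; max(0, 74 - 76) = 0.
Total collected = 1 + 3 + 5 + 0 + 0 = 9.

9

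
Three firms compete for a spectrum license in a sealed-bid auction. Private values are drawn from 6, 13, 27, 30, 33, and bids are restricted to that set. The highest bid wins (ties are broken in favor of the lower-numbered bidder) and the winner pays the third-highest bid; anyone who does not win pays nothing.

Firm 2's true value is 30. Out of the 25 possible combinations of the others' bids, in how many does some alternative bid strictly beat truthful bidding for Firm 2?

Others bid (6, 33): truth gives 0; bid 33 gives 24 > 0. Violating.
Others bid (13, 33): truth gives 0; bid 33 gives 17 > 0. Violating.
Others bid (27, 33): truth gives 0; bid 33 gives 3 > 0. Violating.
Others bid (30, 6): truth gives 0; bid 33 gives 24 > 0. Violating.
Others bid (6, 6): truth gives 24; no alternative beats it.
Others bid (6, 13): truth gives 24; no alternative beats it.
(Checking all 25 profiles: 6 have a profitable deviation, 19 do not.)

6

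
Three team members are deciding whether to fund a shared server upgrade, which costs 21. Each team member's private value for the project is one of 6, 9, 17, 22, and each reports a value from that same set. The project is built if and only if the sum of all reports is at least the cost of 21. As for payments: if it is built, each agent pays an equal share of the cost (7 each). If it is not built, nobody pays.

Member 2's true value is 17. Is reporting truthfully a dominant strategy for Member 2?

Yes

Check each profile of the others' reports and compare truth against every alternative report.
Others report (6, 6): truth gives 10, best alternative gives 10.
Others report (6, 9): truth gives 10, best alternative gives 10.
Others report (6, 17): truth gives 10, best alternative gives 10.
Others report (6, 22): truth gives 10, best alternative gives 10.
Others report (9, 6): truth gives 10, best alternative gives 10.
Others report (9, 9): truth gives 10, best alternative gives 10.
(Remaining 10 profiles checked similarly; truth is weakly best in each.)
In every case the truthful report is at least as good as any alternative, so it is a dominant strategy.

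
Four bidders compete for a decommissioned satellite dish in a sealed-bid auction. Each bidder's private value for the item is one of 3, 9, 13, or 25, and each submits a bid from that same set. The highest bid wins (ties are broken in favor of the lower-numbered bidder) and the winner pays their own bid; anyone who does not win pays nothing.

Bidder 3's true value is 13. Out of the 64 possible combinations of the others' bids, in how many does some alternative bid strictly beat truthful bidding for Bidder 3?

Others bid (3, 3, 3): truth gives 0; bid 9 gives 4 > 0. Violating.
Others bid (3, 3, 9): truth gives 0; bid 9 gives 4 > 0. Violating.
Others bid (3, 3, 13): truth gives 0; no alternative beats it.
Others bid (3, 3, 25): truth gives 0; no alternative beats it.
(Checking all 64 profiles: 2 have a profitable deviation, 62 do not.)

2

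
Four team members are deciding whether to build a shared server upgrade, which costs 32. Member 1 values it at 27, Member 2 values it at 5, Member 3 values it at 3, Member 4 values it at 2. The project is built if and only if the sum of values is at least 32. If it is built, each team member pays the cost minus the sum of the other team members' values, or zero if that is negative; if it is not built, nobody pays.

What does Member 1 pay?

22

Total value 37 ≥ cost 32, so the project is built.
The other team members' values sum to 10.
Cost minus that sum is 32 - 10 = 22.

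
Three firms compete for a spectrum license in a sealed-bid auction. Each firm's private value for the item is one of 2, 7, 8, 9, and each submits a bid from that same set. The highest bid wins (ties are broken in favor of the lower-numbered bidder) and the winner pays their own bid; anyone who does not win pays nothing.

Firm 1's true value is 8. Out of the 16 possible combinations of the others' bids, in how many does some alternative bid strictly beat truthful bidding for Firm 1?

4

Others bid (2, 2): truth gives 0; bid 2 gives 6 > 0. Violating.
Others bid (2, 7): truth gives 0; bid 7 gives 1 > 0. Violating.
Others bid (7, 2): truth gives 0; bid 7 gives 1 > 0. Violating.
Others bid (7, 7): truth gives 0; bid 7 gives 1 > 0. Violating.
Others bid (2, 8): truth gives 0; no alternative beats it.
Others bid (2, 9): truth gives 0; no alternative beats it.
(Checking all 16 profiles: 4 have a profitable deviation, 12 do not.)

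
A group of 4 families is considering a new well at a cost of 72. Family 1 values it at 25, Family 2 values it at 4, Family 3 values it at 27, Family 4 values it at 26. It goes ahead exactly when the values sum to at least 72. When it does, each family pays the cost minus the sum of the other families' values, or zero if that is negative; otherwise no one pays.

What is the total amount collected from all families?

48

Total value 82 ≥ cost 72, so it is built.
Family 1: others sum to 57; max(0, 72 - 57) = 15.
Family 2: others sum to 78; max(0, 72 - 78) = 0.
Family 3: others sum to 55; max(0, 72 - 55) = 17.
Family 4: others sum to 56; max(0, 72 - 56) = 16.
Total collected = 15 + 0 + 17 + 16 = 48.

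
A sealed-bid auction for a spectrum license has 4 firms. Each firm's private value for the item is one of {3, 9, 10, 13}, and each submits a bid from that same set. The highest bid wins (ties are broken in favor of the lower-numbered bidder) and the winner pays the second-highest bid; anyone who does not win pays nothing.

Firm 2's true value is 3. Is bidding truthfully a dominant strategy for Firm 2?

Yes

Check each profile of the others' bids and compare truth against every alternative bid.
Others bid (3, 3, 9): truth gives 0, best alternative gives -6.
Others bid (3, 9, 3): truth gives 0, best alternative gives -6.
Others bid (3, 9, 9): truth gives 0, best alternative gives -6.
Others bid (3, 3, 3): truth gives 0, best alternative gives 0.
Others bid (3, 3, 10): truth gives 0, best alternative gives 0.
Others bid (3, 3, 13): truth gives 0, best alternative gives 0.
(Remaining 58 profiles checked similarly; truth is weakly best in each.)
In every case the truthful bid is at least as good as any alternative, so it is a dominant strategy.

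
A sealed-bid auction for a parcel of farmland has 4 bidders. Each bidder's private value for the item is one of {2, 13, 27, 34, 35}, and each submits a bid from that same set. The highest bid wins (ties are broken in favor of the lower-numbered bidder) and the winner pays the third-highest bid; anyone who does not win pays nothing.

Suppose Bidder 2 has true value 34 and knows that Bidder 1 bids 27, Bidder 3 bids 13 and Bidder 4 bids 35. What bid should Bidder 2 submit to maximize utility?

Bid 2: loses, pays 0, utility 0.
Bid 13: loses, pays 0, utility 0.
Bid 27: loses, pays 0, utility 0.
Bid 34: loses, pays 0, utility 0.
Bid 35: wins, pays 27, utility 34 - 27 = 7.
The best choice is 35 with utility 7.

35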